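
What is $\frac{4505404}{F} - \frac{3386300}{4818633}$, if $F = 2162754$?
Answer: $\frac{2397692420422}{1736919632547} \approx 1.3804$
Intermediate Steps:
$\frac{4505404}{F} - \frac{3386300}{4818633} = \frac{4505404}{2162754} - \frac{3386300}{4818633} = 4505404 \cdot \frac{1}{2162754} - \frac{3386300}{4818633} = \frac{2252702}{1081377} - \frac{3386300}{4818633} = \frac{2397692420422}{1736919632547}$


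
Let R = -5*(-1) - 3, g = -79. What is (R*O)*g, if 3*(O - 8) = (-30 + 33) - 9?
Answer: -948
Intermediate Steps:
O = 6 (O = 8 + ((-30 + 33) - 9)/3 = 8 + (3 - 9)/3 = 8 + (⅓)*(-6) = 8 - 2 = 6)
R = 2 (R = 5 - 3 = 2)
(R*O)*g = (2*6)*(-79) = 12*(-79) = -948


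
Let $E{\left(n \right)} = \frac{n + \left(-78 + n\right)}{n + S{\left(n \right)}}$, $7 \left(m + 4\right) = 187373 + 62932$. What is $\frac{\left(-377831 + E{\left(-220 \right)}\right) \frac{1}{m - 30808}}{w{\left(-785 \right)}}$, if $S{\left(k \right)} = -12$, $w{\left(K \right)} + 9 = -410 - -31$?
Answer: $\frac{306796959}{1558221968} \approx 0.19689$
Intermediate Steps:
$w{\left(K \right)} = -388$ ($w{\left(K \right)} = -9 - 379 = -388$)
$m = \frac{250277}{7}$ ($m = -4 + \frac{187373 + 62932}{7} = -4 + \frac{1}{7} \cdot 250305 = -4 + \frac{250305}{7} = \frac{250277}{7} \approx 35754.0$)
$E{\left(n \right)} = \frac{-78 + 2 n}{-12 + n}$ ($E{\left(n \right)} = \frac{n + \left(-78 + n\right)}{n - 12} = \frac{-78 + 2 n}{-12 + n}$)
$\frac{\left(-377831 + E{\left(-220 \right)}\right) \frac{1}{m - 30808}}{w{\left(-785 \right)}} = \frac{\left(-377831 + \frac{2 \left(-39 - 220\right)}{-12 - 220}\right) \frac{1}{\frac{250277}{7} - 30808}}{-388} = \frac{-377831 + 2 \frac{1}{-232} \left(-259\right)}{\frac{34621}{7}} \left(- \frac{1}{388}\right) = \left(-377831 + 2 \left(- \frac{1}{232}\right) \left(-259\right)\right) \frac{7}{34621} \left(- \frac{1}{388}\right) = \left(-377831 + \frac{259}{116}\right) \frac{7}{34621} \left(- \frac{1}{388}\right) = \left(- \frac{43828137}{116}\right) \frac{7}{34621} \left(- \frac{1}{388}\right) = \left(- \frac{306796959}{4016036}\right) \left(- \frac{1}{388}\right) = \frac{306796959}{1558221968}$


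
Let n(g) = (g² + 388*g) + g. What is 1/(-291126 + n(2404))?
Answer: 1/6423246 ≈ 1.5568e-7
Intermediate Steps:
n(g) = g² + 389*g
1/(-291126 + n(2404)) = 1/(-291126 + 2404*(389 + 2404)) = 1/(-291126 + 2404*2793) = 1/(-291126 + 6714372) = 1/6423246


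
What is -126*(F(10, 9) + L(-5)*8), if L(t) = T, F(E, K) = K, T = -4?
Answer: 2898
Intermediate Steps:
L(t) = -4
-126*(F(10, 9) + L(-5)*8) = -126*(9 - 4*8) = -126*(9 - 32) = -126*(-23) = 2898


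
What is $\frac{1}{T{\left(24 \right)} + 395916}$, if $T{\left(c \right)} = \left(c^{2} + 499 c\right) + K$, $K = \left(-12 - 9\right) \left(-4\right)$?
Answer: $\frac{1}{408552} \approx 2.4477 \cdot 10^{-6}$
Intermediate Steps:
$K = 84$ ($K = \left(-21\right) \left(-4\right) = 84$)
$T{\left(c \right)} = 84 + c^{2} + 499 c$ ($T{\left(c \right)} = \left(c^{2} + 499 c\right) + 84 = 84 + c^{2} + 499 c$)
$\frac{1}{T{\left(24 \right)} + 395916} = \frac{1}{\left(84 + 24^{2} + 499 \cdot 24\right) + 395916} = \frac{1}{\left(84 + 576 + 11976\right) + 395916} = \frac{1}{12636 + 395916} = \frac{1}{408552}$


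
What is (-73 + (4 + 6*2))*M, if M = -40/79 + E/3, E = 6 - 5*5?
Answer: 30799/79 ≈ 389.86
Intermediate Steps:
E = -19 (E = 6 - 25 = -19)
M = -1621/237 (M = -40/79 - 19/3 = -1621/237 ≈ -6.8397)
(-73 + (4 + 6*2))*M = (-73 + (4 + 6*2))*(-1621/237) = (-73 + (4 + 12))*(-1621/237) = (-73 + 16)*(-1621/237) = -57*(-1621/237) = 30799/79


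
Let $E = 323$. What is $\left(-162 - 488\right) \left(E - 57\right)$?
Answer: $-172900$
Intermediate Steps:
$\left(-162 - 488\right) \left(E - 57\right) = \left(-162 - 488\right) \left(323 - 57\right) = \left(-650\right) 266 = -172900$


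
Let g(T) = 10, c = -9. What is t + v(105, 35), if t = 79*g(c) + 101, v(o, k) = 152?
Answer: 1043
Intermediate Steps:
t = 891 (t = 79*10 + 101 = 790 + 101 = 891)
t + v(105, 35) = 891 + 152 = 1043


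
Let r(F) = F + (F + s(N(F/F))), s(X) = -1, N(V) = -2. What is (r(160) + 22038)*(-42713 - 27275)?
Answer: -1564721716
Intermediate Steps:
r(F) = -1 + 2*F (r(F) = F + (F - 1) = F + (-1 + F) = -1 + 2*F)
(r(160) + 22038)*(-42713 - 27275) = ((-1 + 2*160) + 22038)*(-42713 - 27275) = ((-1 + 320) + 22038)*(-69988) = (319 + 22038)*(-69988) = 22357*(-69988) = -1564721716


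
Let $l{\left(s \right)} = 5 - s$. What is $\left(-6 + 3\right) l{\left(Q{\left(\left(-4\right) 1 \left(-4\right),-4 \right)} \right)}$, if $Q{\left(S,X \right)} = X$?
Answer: $-27$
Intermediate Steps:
$\left(-6 + 3\right) l{\left(Q{\left(\left(-4\right) 1 \left(-4\right),-4 \right)} \right)} = \left(-6 + 3\right) \left(5 - -4\right) = - 3 \left(5 + 4\right) = \left(-3\right) 9 = -27$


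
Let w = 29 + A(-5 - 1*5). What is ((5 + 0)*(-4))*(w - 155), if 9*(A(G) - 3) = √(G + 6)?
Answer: 2460 - 40*I/9 ≈ 2460.0 - 4.4444*I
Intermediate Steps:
A(G) = 3 + √(6 + G)/9 (A(G) = 3 + √(G + 6)/9 = 3 + √(6 + G)/9)
w = 32 + 2*I/9 (w = 29 + (3 + √(6 + (-5 - 1*5))/9) = 29 + (3 + √(6 + (-5 - 5))/9) = 29 + (3 + √(6 - 10)/9) = 29 + (3 + √(-4)/9) = 29 + (3 + (2*I)/9) = 29 + (3 + 2*I/9) = 32 + 2*I/9 ≈ 32.0 + 0.22222*I)
((5 + 0)*(-4))*(w - 155) = ((5 + 0)*(-4))*((32 + 2*I/9) - 155) = (5*(-4))*(-123 + 2*I/9) = -20*(-123 + 2*I/9) = 2460 - 40*I/9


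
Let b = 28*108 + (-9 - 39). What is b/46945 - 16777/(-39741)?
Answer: 905865481/1865641245 ≈ 0.48555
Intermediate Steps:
b = 2976 (b = 3024 - 48 = 2976)
b/46945 - 16777/(-39741) = 2976/46945 - 16777/(-39741) = 2976*(1/46945) - 16777*(-1/39741) = 2976/46945 + 16777/39741 = 905865481/1865641245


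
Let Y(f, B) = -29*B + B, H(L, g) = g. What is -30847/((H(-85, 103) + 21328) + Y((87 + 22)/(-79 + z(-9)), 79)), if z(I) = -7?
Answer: -30847/19219 ≈ -1.6050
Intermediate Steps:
Y(f, B) = -28*B
-30847/((H(-85, 103) + 21328) + Y((87 + 22)/(-79 + z(-9)), 79)) = -30847/((103 + 21328) - 28*79) = -30847/(21431 - 2212) = -30847/19219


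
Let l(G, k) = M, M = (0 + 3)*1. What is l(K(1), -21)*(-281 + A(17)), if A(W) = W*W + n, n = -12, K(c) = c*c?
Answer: -12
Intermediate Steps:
K(c) = c²
M = 3 (M = 3*1 = 3)
l(G, k) = 3
A(W) = -12 + W² (A(W) = W*W - 12 = W² - 12 = -12 + W²)
l(K(1), -21)*(-281 + A(17)) = 3*(-281 + (-12 + 17²)) = 3*(-281 + (-12 + 289)) = 3*(-281 + 277) = 3*(-4) = -12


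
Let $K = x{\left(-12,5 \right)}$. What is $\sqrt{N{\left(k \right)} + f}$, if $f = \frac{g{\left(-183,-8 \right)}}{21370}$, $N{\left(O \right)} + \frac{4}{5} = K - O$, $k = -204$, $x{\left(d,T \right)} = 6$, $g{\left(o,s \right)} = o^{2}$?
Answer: $\frac{\sqrt{96252467410}}{21370} \approx 14.518$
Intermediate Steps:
$K = 6$
$N{\left(O \right)} = \frac{26}{5} - O$ ($N{\left(O \right)} = - \frac{4}{5} - \left(-6 + O\right) = \frac{26}{5} - O$)
$f = \frac{33489}{21370}$ ($f = \frac{\left(-183\right)^{2}}{21370} = 33489 \cdot \frac{1}{21370} = \frac{33489}{21370} \approx 1.5671$)
$\sqrt{N{\left(k \right)} + f} = \sqrt{\left(\frac{26}{5} - -204\right) + \frac{33489}{21370}} = \sqrt{\left(\frac{26}{5} + 204\right) + \frac{33489}{21370}} = \sqrt{\frac{1046}{5} + \frac{33489}{21370}} = \sqrt{\frac{4504093}{21370}} = \frac{\sqrt{96252467410}}{21370}$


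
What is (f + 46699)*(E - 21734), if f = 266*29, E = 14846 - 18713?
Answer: -1393027213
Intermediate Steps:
E = -3867
f = 7714
(f + 46699)*(E - 21734) = (7714 + 46699)*(-3867 - 21734) = 54413*(-25601) = -1393027213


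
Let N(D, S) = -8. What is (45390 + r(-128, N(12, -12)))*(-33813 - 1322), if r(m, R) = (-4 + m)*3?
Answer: -1580864190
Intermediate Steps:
r(m, R) = -12 + 3*m
(45390 + r(-128, N(12, -12)))*(-33813 - 1322) = (45390 + (-12 + 3*(-128)))*(-33813 - 1322) = (45390 + (-12 - 384))*(-35135) = (45390 - 396)*(-35135) = 44994*(-35135) = -1580864190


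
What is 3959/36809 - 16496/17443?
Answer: -538144427/642059387 ≈ -0.83815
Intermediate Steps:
3959/36809 - 16496/17443 = -538144427/642059387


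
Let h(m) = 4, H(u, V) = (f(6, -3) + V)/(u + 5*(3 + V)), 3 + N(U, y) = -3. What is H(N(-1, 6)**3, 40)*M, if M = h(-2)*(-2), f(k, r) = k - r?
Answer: 392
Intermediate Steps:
N(U, y) = -6 (N(U, y) = -3 - 3 = -6)
H(u, V) = (9 + V)/(15 + u + 5*V) (H(u, V) = ((6 - 1*(-3)) + V)/(u + 5*(3 + V)) = ((6 + 3) + V)/(u + (15 + 5*V)) = (9 + V)/(15 + u + 5*V))
M = -8 (M = 4*(-2) = -8)
H(N(-1, 6)**3, 40)*M = ((9 + 40)/(15 + (-6)**3 + 5*40))*(-8) = (49/(15 - 216 + 200))*(-8) = (49/(-1))*(-8) = -1*49*(-8) = -49*(-8) = 392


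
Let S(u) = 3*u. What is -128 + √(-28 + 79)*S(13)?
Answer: -128 + 39*√51 ≈ 150.52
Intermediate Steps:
-128 + √(-28 + 79)*S(13) = -128 + √(-28 + 79)*(3*13) = -128 + √51*39 = -128 + 39*√51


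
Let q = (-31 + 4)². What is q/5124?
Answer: 243/1708 ≈ 0.14227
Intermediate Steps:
q = 729 (q = (-27)² = 729)
q/5124 = 729/5124 = 729*(1/5124) = 243/1708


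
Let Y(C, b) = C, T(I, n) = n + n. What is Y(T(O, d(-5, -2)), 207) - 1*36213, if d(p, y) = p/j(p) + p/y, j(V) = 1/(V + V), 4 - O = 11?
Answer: -36108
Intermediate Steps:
O = -7 (O = 4 - 1*11 = 4 - 11 = -7)
j(V) = 1/(2*V)
d(p, y) = 2*p² + p/y (d(p, y) = p/((1/(2*p))) + p/y = p*(2*p) + p/y = 2*p² + p/y)
T(I, n) = 2*n
Y(T(O, d(-5, -2)), 207) - 1*36213 = 2*(2*(-5)² - 5/(-2)) - 1*36213 = 2*(2*25 - 5*(-½)) - 36213 = 2*(50 + 5/2) - 36213 = 2*(105/2) - 36213 = 105 - 36213 = -36108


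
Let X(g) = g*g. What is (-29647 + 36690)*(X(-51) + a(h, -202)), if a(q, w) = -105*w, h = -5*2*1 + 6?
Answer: 167700873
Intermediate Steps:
h = -4 (h = -10*1 + 6 = -10 + 6 = -4)
X(g) = g²
(-29647 + 36690)*(X(-51) + a(h, -202)) = (-29647 + 36690)*((-51)² - 105*(-202)) = 7043*(2601 + 21210) = 7043*23811 = 167700873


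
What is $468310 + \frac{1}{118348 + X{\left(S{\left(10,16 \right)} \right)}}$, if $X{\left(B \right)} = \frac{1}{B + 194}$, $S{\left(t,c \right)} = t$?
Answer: $\frac{11306405052034}{24142993} \approx 4.6831 \cdot 10^{5}$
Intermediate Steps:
$X{\left(B \right)} = \frac{1}{194 + B}$
$468310 + \frac{1}{118348 + X{\left(S{\left(10,16 \right)} \right)}} = 468310 + \frac{1}{118348 + \frac{1}{194 + 10}} = 468310 + \frac{1}{118348 + \frac{1}{204}} = 468310 + \frac{1}{\frac{24142993}{204}} = 468310 + \frac{204}{24142993} = \frac{11306405052034}{24142993}$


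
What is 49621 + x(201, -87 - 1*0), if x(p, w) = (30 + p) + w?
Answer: 49765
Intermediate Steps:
x(p, w) = 30 + p + w
49621 + x(201, -87 - 1*0) = 49621 + (30 + 201 + (-87 - 1*0)) = 49621 + (30 + 201 + (-87 + 0)) = 49621 + (30 + 201 - 87) = 49621 + 144 = 49765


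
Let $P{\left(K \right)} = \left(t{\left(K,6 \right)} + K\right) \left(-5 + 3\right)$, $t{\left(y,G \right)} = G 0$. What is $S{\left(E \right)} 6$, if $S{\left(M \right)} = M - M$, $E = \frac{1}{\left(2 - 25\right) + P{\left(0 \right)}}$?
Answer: $0$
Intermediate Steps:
$t{\left(y,G \right)} = 0$
$P{\left(K \right)} = - 2 K$ ($P{\left(K \right)} = \left(0 + K\right) \left(-5 + 3\right) = K \left(-2\right) = - 2 K$)
$E = - \frac{1}{23}$ ($E = \frac{1}{\left(2 - 25\right) - 0} = \frac{1}{\left(2 - 25\right) + 0} = \frac{1}{-23 + 0} = \frac{1}{-23} = - \frac{1}{23} \approx -0.043478$)
$S{\left(M \right)} = 0$
$S{\left(E \right)} 6 = 0 \cdot 6 = 0$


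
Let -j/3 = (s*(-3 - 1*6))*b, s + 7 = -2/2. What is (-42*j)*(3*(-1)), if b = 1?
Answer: -27216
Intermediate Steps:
s = -8 (s = -7 - 2/2 = -7 - 2*½ = -7 - 1 = -8)
j = -216 (j = -3*(-8*(-3 - 1*6)) = -3*(-8*(-3 - 6)) = -3*(-8*(-9)) = -216 ≈ -216.00)
(-42*j)*(3*(-1)) = (-42*(-216))*(3*(-1)) = 9072*(-3) = -27216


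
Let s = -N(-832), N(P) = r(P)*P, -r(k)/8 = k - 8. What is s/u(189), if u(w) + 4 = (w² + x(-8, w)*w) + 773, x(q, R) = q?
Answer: 2795520/17489 ≈ 159.84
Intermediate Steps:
r(k) = 64 - 8*k (r(k) = -8*(k - 8) = -8*(-8 + k) = 64 - 8*k)
N(P) = P*(64 - 8*P) (N(P) = (64 - 8*P)*P = P*(64 - 8*P))
u(w) = 769 + w² - 8*w (u(w) = -4 + ((w² - 8*w) + 773) = -4 + (773 + w² - 8*w) = 769 + w² - 8*w)
s = 5591040 (s = -8*(-832)*(8 - 1*(-832)) = -8*(-832)*(8 + 832) = -8*(-832)*840 = -1*(-5591040) = 5591040)
s/u(189) = 5591040/(769 + 189² - 8*189) = 5591040/(769 + 35721 - 1512) = 5591040/34978 = 5591040*(1/34978) = 2795520/17489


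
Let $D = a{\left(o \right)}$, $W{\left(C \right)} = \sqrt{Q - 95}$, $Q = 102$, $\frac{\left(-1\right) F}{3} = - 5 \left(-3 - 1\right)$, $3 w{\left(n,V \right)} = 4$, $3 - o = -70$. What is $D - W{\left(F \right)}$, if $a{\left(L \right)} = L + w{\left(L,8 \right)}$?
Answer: $\frac{223}{3} - \sqrt{7} \approx 71.688$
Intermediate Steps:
$o = 73$ ($o = 3 - -70 = 3 + 70 = 73$)
$w{\left(n,V \right)} = \frac{4}{3}$ ($w{\left(n,V \right)} = \frac{1}{3} \cdot 4 = \frac{4}{3}$)
$F = -60$ ($F = - 3 \left(- 5 \left(-3 - 1\right)\right) = - 3 \left(\left(-5\right) \left(-4\right)\right) = \left(-3\right) 20 = -60$)
$a{\left(L \right)} = \frac{4}{3} + L$ ($a{\left(L \right)} = L + \frac{4}{3} = \frac{4}{3} + L$)
$W{\left(C \right)} = \sqrt{7}$ ($W{\left(C \right)} = \sqrt{102 - 95} = \sqrt{7}$)
$D = \frac{223}{3}$ ($D = \frac{4}{3} + 73 = \frac{223}{3} \approx 74.333$)
$D - W{\left(F \right)} = \frac{223}{3} - \sqrt{7}$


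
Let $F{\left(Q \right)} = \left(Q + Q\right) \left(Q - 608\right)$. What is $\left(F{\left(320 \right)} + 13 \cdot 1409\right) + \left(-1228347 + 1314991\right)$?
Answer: $-79359$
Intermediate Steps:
$F{\left(Q \right)} = 2 Q \left(-608 + Q\right)$
$\left(F{\left(320 \right)} + 13 \cdot 1409\right) + \left(-1228347 + 1314991\right) = \left(2 \cdot 320 \left(-608 + 320\right) + 13 \cdot 1409\right) + \left(-1228347 + 1314991\right) = \left(2 \cdot 320 \left(-288\right) + 18317\right) + 86644 = \left(-184320 + 18317\right) + 86644 = -166003 + 86644 = -79359$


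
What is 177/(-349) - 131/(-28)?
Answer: 40763/9772 ≈ 4.1714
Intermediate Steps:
177/(-349) - 131/(-28) = 177*(-1/349) - 131*(-1/28) = -177/349 + 131/28 = 40763/9772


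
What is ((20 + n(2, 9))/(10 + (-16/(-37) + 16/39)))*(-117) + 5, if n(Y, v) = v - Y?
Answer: -4480207/15646 ≈ -286.35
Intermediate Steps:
((20 + n(2, 9))/(10 + (-16/(-37) + 16/39)))*(-117) + 5 = ((20 + (9 - 1*2))/(10 + (-16/(-37) + 16/39)))*(-117) + 5 = ((20 + (9 - 2))/(10 + (-16*(-1/37) + 16*(1/39))))*(-117) + 5 = ((20 + 7)/(10 + (16/37 + 16/39)))*(-117) + 5 = (27/(10 + 1216/1443))*(-117) + 5 = (27/(15646/1443))*(-117) + 5 = (27*(1443/15646))*(-117) + 5 = (38961/15646)*(-117) + 5 = -4558437/15646 + 5 = -4480207/15646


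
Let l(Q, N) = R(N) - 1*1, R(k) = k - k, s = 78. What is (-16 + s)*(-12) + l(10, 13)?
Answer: -745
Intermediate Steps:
R(k) = 0
l(Q, N) = -1 (l(Q, N) = 0 - 1*1 = 0 - 1 = -1)
(-16 + s)*(-12) + l(10, 13) = (-16 + 78)*(-12) - 1 = 62*(-12) - 1 = -744 - 1 = -745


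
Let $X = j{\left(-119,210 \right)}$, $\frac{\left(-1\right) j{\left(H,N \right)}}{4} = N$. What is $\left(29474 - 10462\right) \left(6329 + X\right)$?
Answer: $104356868$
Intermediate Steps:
$j{\left(H,N \right)} = - 4 N$
$X = -840$ ($X = \left(-4\right) 210 = -840$)
$\left(29474 - 10462\right) \left(6329 + X\right) = \left(29474 - 10462\right) \left(6329 - 840\right) = 19012 \cdot 5489 = 104356868$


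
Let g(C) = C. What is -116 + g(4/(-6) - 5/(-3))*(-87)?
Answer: -203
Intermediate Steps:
-116 + g(4/(-6) - 5/(-3))*(-87) = -116 + (4/(-6) - 5/(-3))*(-87) = -116 + (4*(-⅙) - 5*(-⅓))*(-87) = -116 + (-⅔ + 5/3)*(-87) = -116 + 1*(-87) = -116 - 87 = -203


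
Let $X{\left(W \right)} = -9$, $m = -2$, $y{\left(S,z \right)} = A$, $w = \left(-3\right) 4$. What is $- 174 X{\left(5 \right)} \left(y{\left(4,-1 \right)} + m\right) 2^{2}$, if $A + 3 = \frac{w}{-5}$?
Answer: $- \frac{81432}{5} \approx -16286.0$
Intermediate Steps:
$w = -12$
$A = - \frac{3}{5}$ ($A = -3 - \frac{12}{-5} = -3 - - \frac{12}{5} = -3 + \frac{12}{5} = - \frac{3}{5} \approx -0.6$)
$y{\left(S,z \right)} = - \frac{3}{5}$
$- 174 X{\left(5 \right)} \left(y{\left(4,-1 \right)} + m\right) 2^{2} = \left(-174\right) \left(-9\right) \left(- \frac{3}{5} - 2\right) 2^{2} = 1566 \left(\left(- \frac{13}{5}\right) 4\right) = 1566 \left(- \frac{52}{5}\right) = - \frac{81432}{5}$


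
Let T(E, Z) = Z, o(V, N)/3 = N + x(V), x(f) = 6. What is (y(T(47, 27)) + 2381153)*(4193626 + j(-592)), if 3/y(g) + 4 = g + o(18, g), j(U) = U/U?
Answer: 1218251449036463/122 ≈ 9.9857e+12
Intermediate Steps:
j(U) = 1
o(V, N) = 18 + 3*N (o(V, N) = 3*(N + 6) = 3*(6 + N) = 18 + 3*N)
y(g) = 3/(14 + 4*g) (y(g) = 3/(-4 + (g + (18 + 3*g))) = 3/(-4 + (18 + 4*g)) = 3/(14 + 4*g))
(y(T(47, 27)) + 2381153)*(4193626 + j(-592)) = (3/(2*(7 + 2*27)) + 2381153)*(4193626 + 1) = (3/(2*(7 + 54)) + 2381153)*4193627 = ((3/2)/61 + 2381153)*4193627 = ((3/2)*(1/61) + 2381153)*4193627 = (3/122 + 2381153)*4193627 = (290500669/122)*4193627 = 1218251449036463/122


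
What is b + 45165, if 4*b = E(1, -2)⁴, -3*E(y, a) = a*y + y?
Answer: 14633461/324 ≈ 45165.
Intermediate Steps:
E(y, a) = -y/3 - a*y/3 (E(y, a) = -(a*y + y)/3 = -(y + a*y)/3 = -y/3 - a*y/3)
b = 1/324 (b = (-⅓*1*(1 - 2))⁴/4 = (-⅓*1*(-1))⁴/4 = (⅓)⁴/4 = (¼)*(1/81) = 1/324 ≈ 0.0030864)
b + 45165 = 1/324 + 45165 = 14633461/324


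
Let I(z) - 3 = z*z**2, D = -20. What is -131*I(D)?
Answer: 1047607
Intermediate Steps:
I(z) = 3 + z**3 (I(z) = 3 + z*z**2 = 3 + z**3)
-131*I(D) = -131*(3 + (-20)**3) = -131*(3 - 8000) = -131*(-7997) = 1047607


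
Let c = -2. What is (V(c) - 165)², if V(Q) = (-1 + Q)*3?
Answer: 30276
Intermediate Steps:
V(Q) = -3 + 3*Q
(V(c) - 165)² = ((-3 + 3*(-2)) - 165)² = ((-3 - 6) - 165)² = (-9 - 165)² = (-174)² = 30276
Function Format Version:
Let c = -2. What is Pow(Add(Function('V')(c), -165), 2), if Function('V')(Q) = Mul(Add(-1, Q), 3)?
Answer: 30276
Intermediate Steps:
Function('V')(Q) = Add(-3, Mul(3, Q))
Pow(Add(Function('V')(c), -165), 2) = Pow(Add(Add(-3, Mul(3, -2)), -165), 2) = Pow(Add(Add(-3, -6), -165), 2) = Pow(Add(-9, -165), 2) = Pow(-174, 2) = 30276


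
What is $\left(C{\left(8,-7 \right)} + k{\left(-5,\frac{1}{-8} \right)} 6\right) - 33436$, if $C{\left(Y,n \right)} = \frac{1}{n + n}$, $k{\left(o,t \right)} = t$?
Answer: $- \frac{936231}{28} \approx -33437.0$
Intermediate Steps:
$C{\left(Y,n \right)} = \frac{1}{2 n}$
$\left(C{\left(8,-7 \right)} + k{\left(-5,\frac{1}{-8} \right)} 6\right) - 33436 = \left(\frac{1}{2 \left(-7\right)} + \frac{1}{-8} \cdot 6\right) - 33436 = \left(\frac{1}{2} \left(- \frac{1}{7}\right) - \frac{3}{4}\right) - 33436 = \left(- \frac{1}{14} - \frac{3}{4}\right) - 33436 = - \frac{23}{28} - 33436 = - \frac{936231}{28}$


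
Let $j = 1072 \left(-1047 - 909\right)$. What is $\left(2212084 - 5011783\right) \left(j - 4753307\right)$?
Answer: $19178327308161$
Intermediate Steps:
$j = -2096832$ ($j = 1072 \left(-1956\right) = -2096832$)
$\left(2212084 - 5011783\right) \left(j - 4753307\right) = \left(2212084 - 5011783\right) \left(-2096832 - 4753307\right) = \left(-2799699\right) \left(-6850139\right) = 19178327308161$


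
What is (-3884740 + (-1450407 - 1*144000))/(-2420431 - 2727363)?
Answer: 5479147/5147794 ≈ 1.0644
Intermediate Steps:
(-3884740 + (-1450407 - 1*144000))/(-2420431 - 2727363) = (-3884740 + (-1450407 - 144000))/(-5147794) = (-3884740 - 1594407)*(-1/5147794) = -5479147*(-1/5147794) = 5479147/5147794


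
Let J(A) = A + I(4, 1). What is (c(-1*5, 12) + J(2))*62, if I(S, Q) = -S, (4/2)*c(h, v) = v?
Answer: 248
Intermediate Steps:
c(h, v) = v/2
J(A) = -4 + A (J(A) = A - 1*4 = A - 4 = -4 + A)
(c(-1*5, 12) + J(2))*62 = ((1/2)*12 + (-4 + 2))*62 = (6 - 2)*62 = 4*62 = 248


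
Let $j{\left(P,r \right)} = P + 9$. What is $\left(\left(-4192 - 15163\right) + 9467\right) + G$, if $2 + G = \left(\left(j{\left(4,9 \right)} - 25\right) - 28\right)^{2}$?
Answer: $-8290$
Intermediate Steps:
$j{\left(P,r \right)} = 9 + P$
$G = 1598$ ($G = -2 + \left(\left(\left(9 + 4\right) - 25\right) - 28\right)^{2} = -2 + \left(\left(13 - 25\right) - 28\right)^{2} = -2 + \left(-12 - 28\right)^{2} = -2 + \left(-40\right)^{2} = -2 + 1600 = 1598$)
$\left(\left(-4192 - 15163\right) + 9467\right) + G = \left(\left(-4192 - 15163\right) + 9467\right) + 1598 = \left(-19355 + 9467\right) + 1598 = -9888 + 1598 = -8290$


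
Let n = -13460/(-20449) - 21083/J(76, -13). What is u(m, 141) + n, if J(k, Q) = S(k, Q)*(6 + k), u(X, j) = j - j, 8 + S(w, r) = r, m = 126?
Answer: 454304387/35213178 ≈ 12.902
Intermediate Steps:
S(w, r) = -8 + r
u(X, j) = 0
J(k, Q) = (-8 + Q)*(6 + k)
n = 454304387/35213178 (n = -13460/(-20449) - 21083*1/((-8 - 13)*(6 + 76)) = -13460*(-1/20449) - 21083/((-21*82)) = 13460/20449 - 21083/(-1722) = 13460/20449 - 21083*(-1/1722) = 13460/20449 + 21083/1722 = 454304387/35213178 ≈ 12.902)
u(m, 141) + n = 0 + 454304387/35213178 = 454304387/35213178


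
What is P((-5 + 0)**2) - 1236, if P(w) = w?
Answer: -1211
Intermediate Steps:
P((-5 + 0)**2) - 1236 = (-5 + 0)**2 - 1236 = (-5)**2 - 1236 = 25 - 1236 = -1211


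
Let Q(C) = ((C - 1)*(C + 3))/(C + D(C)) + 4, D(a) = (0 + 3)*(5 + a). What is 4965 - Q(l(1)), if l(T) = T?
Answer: 4961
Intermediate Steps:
D(a) = 15 + 3*a (D(a) = 3*(5 + a) = 15 + 3*a)
Q(C) = 4 + (-1 + C)*(3 + C)/(15 + 4*C) (Q(C) = ((C - 1)*(C + 3))/(C + (15 + 3*C)) + 4 = ((-1 + C)*(3 + C))/(15 + 4*C) + 4 = (-1 + C)*(3 + C)/(15 + 4*C) + 4 = 4 + (-1 + C)*(3 + C)/(15 + 4*C))
4965 - Q(l(1)) = 4965 - (57 + 1² + 18*1)/(15 + 4*1) = 4965 - (57 + 1 + 18)/(15 + 4) = 4965 - 76/19 = 4965 - 1*4 = 4965 - 4 = 4961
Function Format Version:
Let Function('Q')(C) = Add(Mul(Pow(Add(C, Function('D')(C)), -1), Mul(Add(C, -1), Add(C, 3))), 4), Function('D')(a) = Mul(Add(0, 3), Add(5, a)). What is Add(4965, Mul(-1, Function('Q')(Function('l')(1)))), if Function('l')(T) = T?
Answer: 4961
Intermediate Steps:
Function('D')(a) = Add(15, Mul(3, a)) (Function('D')(a) = Mul(3, Add(5, a)) = Add(15, Mul(3, a)))
Function('Q')(C) = Add(4, Mul(Pow(Add(15, Mul(4, C)), -1), Add(-1, C), Add(3, C))) (Function('Q')(C) = Add(Mul(Pow(Add(C, Add(15, Mul(3, C))), -1), Mul(Add(C, -1), Add(C, 3))), 4) = Add(Mul(Pow(Add(15, Mul(4, C)), -1), Mul(Add(-1, C), Add(3, C))), 4) = Add(Mul(Pow(Add(15, Mul(4, C)), -1), Add(-1, C), Add(3, C)), 4) = Add(4, Mul(Pow(Add(15, Mul(4, C)), -1), Add(-1, C), Add(3, C))))
Add(4965, Mul(-1, Function('Q')(Function('l')(1)))) = Add(4965, Mul(-1, Mul(Pow(Add(15, Mul(4, 1)), -1), Add(57, Pow(1, 2), Mul(18, 1))))) = Add(4965, Mul(-1, Mul(Pow(Add(15, 4), -1), Add(57, 1, 18)))) = Add(4965, Mul(-1, Mul(Pow(19, -1), 76))) = Add(4965, Mul(-1, Mul(Rational(1, 19), 76))) = Add(4965, Mul(-1, 4)) = Add(4965, -4) = 4961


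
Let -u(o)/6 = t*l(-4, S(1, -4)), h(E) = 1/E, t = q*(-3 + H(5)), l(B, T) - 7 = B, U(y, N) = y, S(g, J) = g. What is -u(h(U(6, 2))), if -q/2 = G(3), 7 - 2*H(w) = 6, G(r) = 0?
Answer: 0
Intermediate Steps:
H(w) = 1/2 (H(w) = 7/2 - 1/2*6 = 7/2 - 3 = 1/2)
q = 0 (q = -2*0 = 0)
l(B, T) = 7 + B
t = 0 (t = 0*(-3 + 1/2) = 0*(-5/2) = 0)
u(o) = 0 (u(o) = -0*(7 - 4) = -0*3 = -6*0 = 0)
-u(h(U(6, 2))) = -1*0 = 0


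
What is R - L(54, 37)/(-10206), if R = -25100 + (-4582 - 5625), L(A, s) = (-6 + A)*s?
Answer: -60056911/1701 ≈ -35307.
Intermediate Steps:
L(A, s) = s*(-6 + A)
R = -35307 (R = -25100 - 10207 = -35307)
R - L(54, 37)/(-10206) = -35307 - 37*(-6 + 54)/(-10206) = -35307 - 37*48*(-1)/10206 = -35307 - 1776*(-1)/10206 = -35307 - 1*(-296/1701) = -35307 + 296/1701 = -60056911/1701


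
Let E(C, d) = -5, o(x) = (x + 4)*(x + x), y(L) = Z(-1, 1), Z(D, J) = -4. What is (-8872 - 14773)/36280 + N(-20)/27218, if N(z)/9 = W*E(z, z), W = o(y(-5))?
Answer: -4729/7256 ≈ -0.65174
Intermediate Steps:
y(L) = -4
o(x) = 2*x*(4 + x) (o(x) = (4 + x)*(2*x) = 2*x*(4 + x))
W = 0 (W = 2*(-4)*(4 - 4) = 2*(-4)*0 = 0)
N(z) = 0 (N(z) = 9*(0*(-5)) = 9*0 = 0)
(-8872 - 14773)/36280 + N(-20)/27218 = (-8872 - 14773)/36280 + 0/27218 = -23645*1/36280 + 0*(1/27218) = -4729/7256 + 0 = -4729/7256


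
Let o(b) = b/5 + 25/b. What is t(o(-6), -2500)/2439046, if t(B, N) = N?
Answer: -1250/1219523 ≈ -0.0010250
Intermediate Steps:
o(b) = 25/b + b/5 (o(b) = b*(⅕) + 25/b = b/5 + 25/b = 25/b + b/5)
t(o(-6), -2500)/2439046 = -2500/2439046 = -2500*1/2439046 = -1250/1219523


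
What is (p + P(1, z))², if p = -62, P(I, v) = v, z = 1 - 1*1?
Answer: 3844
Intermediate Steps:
z = 0 (z = 1 - 1 = 0)
(p + P(1, z))² = (-62 + 0)² = (-62)² = 3844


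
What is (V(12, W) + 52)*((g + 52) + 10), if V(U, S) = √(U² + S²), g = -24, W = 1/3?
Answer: 1976 + 38*√1297/3 ≈ 2432.2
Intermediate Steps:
W = ⅓ ≈ 0.33333
V(U, S) = √(S² + U²)
(V(12, W) + 52)*((g + 52) + 10) = (√((⅓)² + 12²) + 52)*((-24 + 52) + 10) = (√(⅑ + 144) + 52)*(28 + 10) = (√(1297/9) + 52)*38 = (√1297/3 + 52)*38 = (52 + √1297/3)*38 = 1976 + 38*√1297/3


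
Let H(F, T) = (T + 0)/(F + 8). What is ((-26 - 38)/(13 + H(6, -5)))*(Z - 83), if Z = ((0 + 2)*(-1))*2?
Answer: 25984/59 ≈ 440.41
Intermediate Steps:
H(F, T) = T/(8 + F)
Z = -4 (Z = (2*(-1))*2 = -2*2 = -4)
((-26 - 38)/(13 + H(6, -5)))*(Z - 83) = ((-26 - 38)/(13 - 5/(8 + 6)))*(-4 - 83) = -64/(13 - 5/14)*(-87) = -64/177/14*(-87) = -64*14/177*(-87) = -896/177*(-87) = 25984/59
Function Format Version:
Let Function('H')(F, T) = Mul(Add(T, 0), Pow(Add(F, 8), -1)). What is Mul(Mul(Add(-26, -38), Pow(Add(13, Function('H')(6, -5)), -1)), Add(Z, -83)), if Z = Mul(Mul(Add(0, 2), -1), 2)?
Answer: Rational(25984, 59) ≈ 440.41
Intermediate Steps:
Function('H')(F, T) = Mul(T, Pow(Add(8, F), -1))
Z = -4 (Z = Mul(Mul(2, -1), 2) = Mul(-2, 2) = -4)
Mul(Mul(Add(-26, -38), Pow(Add(13, Function('H')(6, -5)), -1)), Add(Z, -83)) = Mul(Mul(Add(-26, -38), Pow(Add(13, Mul(-5, Pow(Add(8, 6), -1))), -1)), Add(-4, -83)) = Mul(Mul(-64, Pow(Add(13, Mul(-5, Pow(14, -1))), -1)), -87) = Mul(Mul(-64, Pow(Add(13, Mul(-5, Rational(1, 14))), -1)), -87) = Mul(Mul(-64, Pow(Add(13, Rational(-5, 14)), -1)), -87) = Mul(Mul(-64, Pow(Rational(177, 14), -1)), -87) = Mul(Mul(-64, Rational(14, 177)), -87) = Mul(Rational(-896, 177), -87) = Rational(25984, 59)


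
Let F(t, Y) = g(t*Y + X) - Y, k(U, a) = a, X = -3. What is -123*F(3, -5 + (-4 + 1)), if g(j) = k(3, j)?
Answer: 2337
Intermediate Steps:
g(j) = j
F(t, Y) = -3 - Y + Y*t (F(t, Y) = (t*Y - 3) - Y = (Y*t - 3) - Y = (-3 + Y*t) - Y = -3 - Y + Y*t)
-123*F(3, -5 + (-4 + 1)) = -123*(-3 - (-5 + (-4 + 1)) + (-5 + (-4 + 1))*3) = -123*(-3 - (-5 - 3) + (-5 - 3)*3) = -123*(-3 - 1*(-8) - 8*3) = -123*(-3 + 8 - 24) = -123*(-19) = 2337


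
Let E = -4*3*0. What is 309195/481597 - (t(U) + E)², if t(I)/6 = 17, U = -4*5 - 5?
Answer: -5010225993/481597 ≈ -10403.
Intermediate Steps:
E = 0 (E = -12*0 = 0)
U = -25 (U = -20 - 5 = -25)
t(I) = 102 (t(I) = 6*17 = 102)
309195/481597 - (t(U) + E)² = 309195/481597 - (102 + 0)² = 309195*(1/481597) - 1*102² = 309195/481597 - 1*10404 = 309195/481597 - 10404 = -5010225993/481597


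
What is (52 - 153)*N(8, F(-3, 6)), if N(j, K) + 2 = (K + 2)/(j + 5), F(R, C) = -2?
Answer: 202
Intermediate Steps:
N(j, K) = -2 + (2 + K)/(5 + j) (N(j, K) = -2 + (K + 2)/(j + 5) = -2 + (2 + K)/(5 + j))
(52 - 153)*N(8, F(-3, 6)) = (52 - 153)*((-8 - 2 - 2*8)/(5 + 8)) = -101*(-8 - 2 - 16)/13 = -101*(-26)/13 = -101*(-2) = 202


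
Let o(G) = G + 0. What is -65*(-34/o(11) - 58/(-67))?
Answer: 106600/737 ≈ 144.64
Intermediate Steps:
o(G) = G
-65*(-34/o(11) - 58/(-67)) = -65*(-34/11 - 58/(-67)) = -65*(-34*1/11 - 58*(-1/67)) = -65*(-34/11 + 58/67) = -65*(-1640/737) = 106600/737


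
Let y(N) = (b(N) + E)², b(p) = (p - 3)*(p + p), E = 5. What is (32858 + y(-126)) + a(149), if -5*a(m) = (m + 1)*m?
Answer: 1057123557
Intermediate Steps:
b(p) = 2*p*(-3 + p) (b(p) = (-3 + p)*(2*p) = 2*p*(-3 + p))
y(N) = (5 + 2*N*(-3 + N))² (y(N) = (2*N*(-3 + N) + 5)² = (5 + 2*N*(-3 + N))²)
a(m) = -m*(1 + m)/5 (a(m) = -(m + 1)*m/5 = -(1 + m)*m/5 = -m*(1 + m)/5)
(32858 + y(-126)) + a(149) = (32858 + (5 + 2*(-126)*(-3 - 126))²) - ⅕*149*(1 + 149) = (32858 + (5 + 2*(-126)*(-129))²) - ⅕*149*150 = (32858 + (5 + 32508)²) - 4470 = (32858 + 32513²) - 4470 = (32858 + 1057095169) - 4470 = 1057128027 - 4470 = 1057123557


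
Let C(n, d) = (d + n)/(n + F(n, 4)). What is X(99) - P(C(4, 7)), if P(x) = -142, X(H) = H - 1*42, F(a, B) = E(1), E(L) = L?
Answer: 199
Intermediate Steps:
F(a, B) = 1
X(H) = -42 + H (X(H) = H - 42 = -42 + H)
C(n, d) = (d + n)/(1 + n) (C(n, d) = (d + n)/(n + 1) = (d + n)/(1 + n))
X(99) - P(C(4, 7)) = (-42 + 99) - 1*(-142) = 57 + 142 = 199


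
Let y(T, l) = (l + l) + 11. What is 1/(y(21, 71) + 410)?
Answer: 1/563 ≈ 0.0017762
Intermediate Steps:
y(T, l) = 11 + 2*l (y(T, l) = 2*l + 11 = 11 + 2*l)
1/(y(21, 71) + 410) = 1/((11 + 2*71) + 410) = 1/((11 + 142) + 410) = 1/(153 + 410) = 1/563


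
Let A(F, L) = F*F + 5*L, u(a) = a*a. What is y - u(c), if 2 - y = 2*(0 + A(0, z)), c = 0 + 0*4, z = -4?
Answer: 42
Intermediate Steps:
c = 0 (c = 0 + 0 = 0)
u(a) = a²
A(F, L) = F² + 5*L
y = 42 (y = 2 - 2*(0 + (0² + 5*(-4))) = 2 - 2*(0 + (0 - 20)) = 2 - 2*(0 - 20) = 2 - 2*(-20) = 2 - 1*(-40) = 2 + 40 = 42)
y - u(c) = 42 - 1*0² = 42 - 1*0 = 42 + 0 = 42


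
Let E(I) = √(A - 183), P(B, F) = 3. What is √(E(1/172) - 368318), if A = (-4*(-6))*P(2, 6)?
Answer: √(-368318 + I*√111) ≈ 0.009 + 606.89*I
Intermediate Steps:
A = 72 (A = -4*(-6)*3 = 24*3 = 72)
E(I) = I*√111 (E(I) = √(72 - 183) = √(-111) = I*√111)
√(E(1/172) - 368318) = √(I*√111 - 368318) = √(-368318 + I*√111)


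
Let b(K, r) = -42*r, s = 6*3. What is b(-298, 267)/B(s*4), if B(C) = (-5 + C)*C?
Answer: -623/268 ≈ -2.3246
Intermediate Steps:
s = 18
B(C) = C*(-5 + C)
b(-298, 267)/B(s*4) = (-42*267)/(((18*4)*(-5 + 18*4))) = -11214*1/(72*(-5 + 72)) = -11214/(72*67) = -11214/4824 = -11214*1/4824 = -623/268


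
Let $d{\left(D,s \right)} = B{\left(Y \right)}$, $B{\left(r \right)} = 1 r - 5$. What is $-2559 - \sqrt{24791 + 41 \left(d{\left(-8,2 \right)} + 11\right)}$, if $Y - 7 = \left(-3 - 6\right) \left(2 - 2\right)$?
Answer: $-2559 - 2 \sqrt{6331} \approx -2718.1$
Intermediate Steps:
$Y = 7$ ($Y = 7 + \left(-3 - 6\right) \left(2 - 2\right) = 7 + \left(-3 - 6\right) 0 = 7 - 0 = 7 + 0 = 7$)
$B{\left(r \right)} = -5 + r$ ($B{\left(r \right)} = r - 5 = -5 + r$)
$d{\left(D,s \right)} = 2$ ($d{\left(D,s \right)} = -5 + 7 = 2$)
$-2559 - \sqrt{24791 + 41 \left(d{\left(-8,2 \right)} + 11\right)} = -2559 - \sqrt{24791 + 41 \left(2 + 11\right)} = -2559 - \sqrt{24791 + 41 \cdot 13} = -2559 - \sqrt{24791 + 533} = -2559 - \sqrt{25324} = -2559 - 2 \sqrt{6331}$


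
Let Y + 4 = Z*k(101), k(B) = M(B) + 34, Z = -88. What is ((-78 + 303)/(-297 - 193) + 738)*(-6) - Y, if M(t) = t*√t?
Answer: -70033/49 + 8888*√101 ≈ 87894.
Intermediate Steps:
M(t) = t^(3/2)
k(B) = 34 + B^(3/2) (k(B) = B^(3/2) + 34 = 34 + B^(3/2))
Y = -2996 - 8888*√101 (Y = -4 - 88*(34 + 101^(3/2)) = -4 - 88*(34 + 101*√101) = -4 + (-2992 - 8888*√101) = -2996 - 8888*√101 ≈ -92319.)
((-78 + 303)/(-297 - 193) + 738)*(-6) - Y = ((-78 + 303)/(-297 - 193) + 738)*(-6) - (-2996 - 8888*√101) = (225/(-490) + 738)*(-6) + (2996 + 8888*√101) = (225*(-1/490) + 738)*(-6) + (2996 + 8888*√101) = (-45/98 + 738)*(-6) + (2996 + 8888*√101) = (72279/98)*(-6) + (2996 + 8888*√101) = -216837/49 + (2996 + 8888*√101) = -70033/49 + 8888*√101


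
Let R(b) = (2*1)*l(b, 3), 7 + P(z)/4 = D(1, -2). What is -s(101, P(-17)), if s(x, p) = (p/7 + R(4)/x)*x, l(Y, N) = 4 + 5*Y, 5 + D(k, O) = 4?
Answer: 2896/7 ≈ 413.71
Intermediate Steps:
D(k, O) = -1 (D(k, O) = -5 + 4 = -1)
P(z) = -32 (P(z) = -28 + 4*(-1) = -28 - 4 = -32)
R(b) = 8 + 10*b (R(b) = (2*1)*(4 + 5*b) = 2*(4 + 5*b) = 8 + 10*b)
s(x, p) = x*(48/x + p/7) (s(x, p) = (p/7 + (8 + 10*4)/x)*x = (p*(1/7) + (8 + 40)/x)*x = (p/7 + 48/x)*x = (48/x + p/7)*x = x*(48/x + p/7))
-s(101, P(-17)) = -(48 + (1/7)*(-32)*101) = -(48 - 3232/7) = -1*(-2896/7) = 2896/7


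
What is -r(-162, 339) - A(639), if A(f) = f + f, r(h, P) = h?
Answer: -1116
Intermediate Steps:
A(f) = 2*f
-r(-162, 339) - A(639) = -1*(-162) - 2*639 = 162 - 1*1278 = 162 - 1278 = -1116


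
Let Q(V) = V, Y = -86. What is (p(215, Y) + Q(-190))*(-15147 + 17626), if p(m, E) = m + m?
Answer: 594960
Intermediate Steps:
p(m, E) = 2*m
(p(215, Y) + Q(-190))*(-15147 + 17626) = (2*215 - 190)*(-15147 + 17626) = (430 - 190)*2479 = 240*2479 = 594960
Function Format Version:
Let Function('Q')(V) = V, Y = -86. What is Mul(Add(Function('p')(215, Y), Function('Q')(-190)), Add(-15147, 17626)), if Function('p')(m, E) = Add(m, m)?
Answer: 594960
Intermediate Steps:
Function('p')(m, E) = Mul(2, m)
Mul(Add(Function('p')(215, Y), Function('Q')(-190)), Add(-15147, 17626)) = Mul(Add(Mul(2, 215), -190), Add(-15147, 17626)) = Mul(Add(430, -190), 2479) = Mul(240, 2479) = 594960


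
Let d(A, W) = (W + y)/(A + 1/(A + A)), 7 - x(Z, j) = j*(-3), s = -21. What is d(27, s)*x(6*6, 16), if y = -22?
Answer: -127710/1459 ≈ -87.533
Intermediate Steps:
x(Z, j) = 7 + 3*j (x(Z, j) = 7 - j*(-3) = 7 - (-3)*j = 7 + 3*j)
d(A, W) = (-22 + W)/(A + 1/(2*A)) (d(A, W) = (W - 22)/(A + 1/(A + A)) = (-22 + W)/(A + 1/(2*A)))
d(27, s)*x(6*6, 16) = (2*27*(-22 - 21)/(1 + 2*27**2))*(7 + 3*16) = (2*27*(-43)/(1 + 2*729))*(7 + 48) = (2*27*(-43)/(1 + 1458))*55 = (2*27*(-43)/1459)*55 = (2*27*(1/1459)*(-43))*55 = -2322/1459*55 = -127710/1459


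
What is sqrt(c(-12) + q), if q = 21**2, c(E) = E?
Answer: sqrt(429) ≈ 20.712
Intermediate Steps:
q = 441
sqrt(c(-12) + q) = sqrt(-12 + 441) = sqrt(429)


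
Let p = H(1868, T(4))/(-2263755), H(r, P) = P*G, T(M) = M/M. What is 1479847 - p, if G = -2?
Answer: 3350011045483/2263755 ≈ 1.4798e+6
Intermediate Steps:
T(M) = 1
H(r, P) = -2*P (H(r, P) = P*(-2) = -2*P)
p = 2/2263755 (p = -2*1/(-2263755) = -2*(-1/2263755) = 2/2263755 ≈ 8.8349e-7)
1479847 - p = 1479847 - 1*2/2263755 = 1479847 - 2/2263755 = 3350011045483/2263755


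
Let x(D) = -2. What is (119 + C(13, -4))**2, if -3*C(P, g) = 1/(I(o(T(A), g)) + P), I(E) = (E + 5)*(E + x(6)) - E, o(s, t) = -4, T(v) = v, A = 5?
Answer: 15413476/1089 ≈ 14154.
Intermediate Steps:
I(E) = -E + (-2 + E)*(5 + E) (I(E) = (E + 5)*(E - 2) - E = (5 + E)*(-2 + E) - E = (-2 + E)*(5 + E) - E = -E + (-2 + E)*(5 + E))
C(P, g) = -1/(3*(-2 + P)) (C(P, g) = -1/(3*((-10 + (-4)**2 + 2*(-4)) + P)) = -1/(3*((-10 + 16 - 8) + P)) = -1/(3*(-2 + P)))
(119 + C(13, -4))**2 = (119 - 1/(-6 + 3*13))**2 = (119 - 1/(-6 + 39))**2 = (119 - 1/33)**2 = (3926/33)**2 = 15413476/1089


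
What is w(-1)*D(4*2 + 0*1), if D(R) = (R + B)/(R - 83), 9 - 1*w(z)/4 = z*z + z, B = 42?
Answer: -24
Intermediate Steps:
w(z) = 36 - 4*z - 4*z² (w(z) = 36 - 4*(z*z + z) = 36 - 4*(z² + z) = 36 - 4*(z + z²) = 36 + (-4*z - 4*z²) = 36 - 4*z - 4*z²)
D(R) = (42 + R)/(-83 + R) (D(R) = (R + 42)/(R - 83) = (42 + R)/(-83 + R))
w(-1)*D(4*2 + 0*1) = (36 - 4*(-1) - 4*(-1)²)*((42 + (4*2 + 0*1))/(-83 + (4*2 + 0*1))) = (36 + 4 - 4*1)*((42 + (8 + 0))/(-83 + (8 + 0))) = (36 + 4 - 4)*((42 + 8)/(-83 + 8)) = 36*(50/(-75)) = 36*(-1/75*50) = 36*(-⅔) = -24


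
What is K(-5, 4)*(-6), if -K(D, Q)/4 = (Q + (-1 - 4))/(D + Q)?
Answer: 24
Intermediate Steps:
K(D, Q) = -4*(-5 + Q)/(D + Q) (K(D, Q) = -4*(Q + (-1 - 4))/(D + Q) = -4*(Q - 5)/(D + Q) = -4*(-5 + Q)/(D + Q))
K(-5, 4)*(-6) = (4*(5 - 1*4)/(-5 + 4))*(-6) = (4*(5 - 4)/(-1))*(-6) = (4*(-1)*1)*(-6) = -4*(-6) = 24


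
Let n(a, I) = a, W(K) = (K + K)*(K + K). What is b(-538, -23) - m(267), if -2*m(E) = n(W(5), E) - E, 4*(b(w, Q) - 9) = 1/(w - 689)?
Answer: -365647/4908 ≈ -74.500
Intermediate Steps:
W(K) = 4*K² (W(K) = (2*K)*(2*K) = 4*K²)
b(w, Q) = 9 + 1/(4*(-689 + w)) (b(w, Q) = 9 + 1/(4*(w - 689)) = 9 + 1/(4*(-689 + w)))
m(E) = -50 + E/2 (m(E) = -(4*5² - E)/2 = -(4*25 - E)/2 = -(100 - E)/2 = -50 + E/2)
b(-538, -23) - m(267) = (-24803 + 36*(-538))/(4*(-689 - 538)) - (-50 + (½)*267) = (¼)*(-24803 - 19368)/(-1227) - (-50 + 267/2) = (¼)*(-1/1227)*(-44171) - 1*167/2 = 44171/4908 - 167/2 = -365647/4908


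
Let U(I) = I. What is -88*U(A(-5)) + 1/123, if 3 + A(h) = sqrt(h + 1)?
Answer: 32473/123 - 176*I ≈ 264.01 - 176.0*I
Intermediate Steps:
A(h) = -3 + sqrt(1 + h) (A(h) = -3 + sqrt(h + 1) = -3 + sqrt(1 + h))
-88*U(A(-5)) + 1/123 = -88*(-3 + sqrt(1 - 5)) + 1/123 = -88*(-3 + sqrt(-4)) + 1/123 = -88*(-3 + 2*I) + 1/123 = (264 - 176*I) + 1/123 = 32473/123 - 176*I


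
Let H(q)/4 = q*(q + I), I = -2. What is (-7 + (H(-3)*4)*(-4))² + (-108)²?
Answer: 946753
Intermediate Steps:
H(q) = 4*q*(-2 + q) (H(q) = 4*(q*(q - 2)) = 4*(q*(-2 + q)) = 4*q*(-2 + q))
(-7 + (H(-3)*4)*(-4))² + (-108)² = (-7 + ((4*(-3)*(-2 - 3))*4)*(-4))² + (-108)² = (-7 + ((4*(-3)*(-5))*4)*(-4))² + 11664 = (-7 + (60*4)*(-4))² + 11664 = (-7 + 240*(-4))² + 11664 = (-7 - 960)² + 11664 = (-967)² + 11664 = 935089 + 11664 = 946753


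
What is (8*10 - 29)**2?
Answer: 2601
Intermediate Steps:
(8*10 - 29)**2 = (80 - 29)**2 = 51**2 = 2601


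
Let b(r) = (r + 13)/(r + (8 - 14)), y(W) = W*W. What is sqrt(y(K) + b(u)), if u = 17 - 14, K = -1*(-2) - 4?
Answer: 2*I*sqrt(3)/3 ≈ 1.1547*I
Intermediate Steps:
K = -2 (K = 2 - 4 = -2)
u = 3
y(W) = W**2
b(r) = (13 + r)/(-6 + r) (b(r) = (13 + r)/(r - 6) = (13 + r)/(-6 + r))
sqrt(y(K) + b(u)) = sqrt((-2)**2 + (13 + 3)/(-6 + 3)) = sqrt(4 + 16/(-3)) = sqrt(4 - 1/3*16) = sqrt(4 - 16/3) = sqrt(-4/3) = 2*I*sqrt(3)/3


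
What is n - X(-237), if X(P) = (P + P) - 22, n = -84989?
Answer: -84493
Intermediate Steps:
X(P) = -22 + 2*P (X(P) = 2*P - 22 = -22 + 2*P)
n - X(-237) = -84989 - (-22 + 2*(-237)) = -84989 - (-22 - 474) = -84989 - 1*(-496) = -84989 + 496 = -84493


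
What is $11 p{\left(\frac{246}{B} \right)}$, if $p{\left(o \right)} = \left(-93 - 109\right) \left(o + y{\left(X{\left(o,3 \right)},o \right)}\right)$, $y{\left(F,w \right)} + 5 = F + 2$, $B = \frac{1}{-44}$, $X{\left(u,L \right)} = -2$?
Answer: $24062038$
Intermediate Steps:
$B = - \frac{1}{44} \approx -0.022727$
$y{\left(F,w \right)} = -3 + F$ ($y{\left(F,w \right)} = -5 + \left(F + 2\right) = -5 + \left(2 + F\right) = -3 + F$)
$p{\left(o \right)} = 1010 - 202 o$ ($p{\left(o \right)} = \left(-93 - 109\right) \left(o - 5\right) = - 202 \left(o - 5\right) = - 202 \left(-5 + o\right) = 1010 - 202 o$)
$11 p{\left(\frac{246}{B} \right)} = 11 \left(1010 - 202 \frac{246}{- \frac{1}{44}}\right) = 11 \left(1010 - 202 \cdot 246 \left(-44\right)\right) = 11 \left(1010 - -2186448\right) = 11 \left(1010 + 2186448\right) = 11 \cdot 2187458 = 24062038$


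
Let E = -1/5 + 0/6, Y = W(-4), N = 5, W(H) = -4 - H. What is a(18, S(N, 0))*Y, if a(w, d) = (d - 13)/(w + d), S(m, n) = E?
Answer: 0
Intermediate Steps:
Y = 0 (Y = -4 - 1*(-4) = -4 + 4 = 0)
E = -1/5 (E = -1*1/5 + 0*(1/6) = -1/5 + 0 = -1/5 ≈ -0.20000)
S(m, n) = -1/5
a(w, d) = (-13 + d)/(d + w)
a(18, S(N, 0))*Y = ((-13 - 1/5)/(-1/5 + 18))*0 = (-66/5/(89/5))*0 = ((5/89)*(-66/5))*0 = -66/89*0 = 0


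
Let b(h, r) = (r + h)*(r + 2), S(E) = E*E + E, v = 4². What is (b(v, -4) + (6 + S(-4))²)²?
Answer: 90000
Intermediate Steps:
v = 16
S(E) = E + E² (S(E) = E² + E = E + E²)
b(h, r) = (2 + r)*(h + r) (b(h, r) = (h + r)*(2 + r) = (2 + r)*(h + r))
(b(v, -4) + (6 + S(-4))²)² = (((-4)² + 2*16 + 2*(-4) + 16*(-4)) + (6 - 4*(1 - 4))²)² = ((16 + 32 - 8 - 64) + (6 - 4*(-3))²)² = (-24 + (6 + 12)²)² = (-24 + 18²)² = (-24 + 324)² = 300² = 90000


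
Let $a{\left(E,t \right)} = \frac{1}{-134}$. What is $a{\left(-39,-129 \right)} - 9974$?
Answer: $- \frac{1336517}{134} \approx -9974.0$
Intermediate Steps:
$a{\left(E,t \right)} = - \frac{1}{134}$
$a{\left(-39,-129 \right)} - 9974 = - \frac{1}{134} - 9974 = - \frac{1336517}{134}$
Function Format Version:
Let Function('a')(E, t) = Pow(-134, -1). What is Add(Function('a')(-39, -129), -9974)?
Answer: Rational(-1336517, 134) ≈ -9974.0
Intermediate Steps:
Function('a')(E, t) = Rational(-1, 134)
Add(Function('a')(-39, -129), -9974) = Add(Rational(-1, 134), -9974) = Rational(-1336517, 134)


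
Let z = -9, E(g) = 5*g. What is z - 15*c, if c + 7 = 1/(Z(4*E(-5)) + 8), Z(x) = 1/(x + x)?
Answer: 50168/533 ≈ 94.124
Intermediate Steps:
Z(x) = 1/(2*x)
c = -10993/1599 (c = -7 + 1/(1/(2*((4*(5*(-5))))) + 8) = -7 + 1/(1/(2*((4*(-25)))) + 8) = -7 + 1/((1/2)/(-100) + 8) = -7 + 1/((1/2)*(-1/100) + 8) = -7 + 1/(-1/200 + 8) = -7 + 1/(1599/200) = -7 + 200/1599 = -10993/1599 ≈ -6.8749)
z - 15*c = -9 - 15*(-10993/1599) = -9 + 54965/533 = 50168/533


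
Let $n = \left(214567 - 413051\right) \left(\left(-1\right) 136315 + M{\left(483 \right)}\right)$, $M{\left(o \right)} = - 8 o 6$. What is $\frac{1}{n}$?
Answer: $\frac{1}{31657999516} \approx 3.1588 \cdot 10^{-11}$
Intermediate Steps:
$M{\left(o \right)} = - 48 o$
$n = 31657999516$ ($n = \left(214567 - 413051\right) \left(\left(-1\right) 136315 - 23184\right) = - 198484 \left(-136315 - 23184\right) = \left(-198484\right) \left(-159499\right) = 31657999516$)
$\frac{1}{n} = \frac{1}{31657999516}$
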